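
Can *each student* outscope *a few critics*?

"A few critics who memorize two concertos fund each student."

Yes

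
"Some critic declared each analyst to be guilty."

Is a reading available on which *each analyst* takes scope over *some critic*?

Yes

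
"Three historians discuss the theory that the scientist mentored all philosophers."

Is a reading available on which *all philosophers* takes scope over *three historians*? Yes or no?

The DP *all philosophers* is contained in the complex NP *the theory that the scientist mentored all philosophers*.
The complex NP is opaque for QR — the quantifier is frozen inside the noun's complement.
So *all philosophers* cannot raise high enough to outscope *three historians*; only the surface ordering *three historians* > *all philosophers* is available.

No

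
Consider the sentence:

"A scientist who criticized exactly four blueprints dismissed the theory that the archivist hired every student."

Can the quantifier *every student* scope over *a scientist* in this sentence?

No

*every student* is embedded in the complex NP *the theory that the archivist hired every student*.
A that-clause complement to a noun is an island; QR cannot cross the NP boundary.
So *every student* cannot raise high enough to outscope *a scientist*; only the surface ordering *a scientist* > *every student* is available.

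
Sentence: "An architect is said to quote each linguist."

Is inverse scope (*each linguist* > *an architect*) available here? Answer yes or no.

Infinitival complements of raising predicates do not block QR; *each linguist* and *an architect* are effectively clausemates.
Since no island is crossed, the inverse ordering is licensed alongside surface scope.

Yes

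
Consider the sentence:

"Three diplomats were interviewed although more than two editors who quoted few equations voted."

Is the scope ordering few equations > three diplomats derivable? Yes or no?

The target quantifier *few equations* is part of the relative clause *who quoted few equations*, which is itself inside the adjunct *although more than two editors who quoted few equations voted*.
Even if one barrier were somehow void, the other would still block QR.
The inverse ordering *few equations* > *three diplomats* is therefore underivable.

No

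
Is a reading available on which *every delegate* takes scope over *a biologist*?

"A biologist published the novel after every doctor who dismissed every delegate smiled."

No

*every delegate* sits inside the relative clause *who dismissed every delegate*, which is itself inside the adjunct *after every doctor who dismissed every delegate smiled*.
The quantifier would have to escape first the RC and then the adjunct — two independent island violations.
The inverse ordering *every delegate* > *a biologist* is therefore underivable.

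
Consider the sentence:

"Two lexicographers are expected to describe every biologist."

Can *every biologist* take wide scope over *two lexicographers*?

Yes

*every biologist* is inside a raising infinitive, which is transparent to QR (no CP barrier), so it behaves as a matrix argument.
QR within a single clause is free, so the lower quantifier may take scope over the higher one.
Both orderings are possible: *two lexicographers* > *every biologist* and *every biologist* > *two lexicographers*.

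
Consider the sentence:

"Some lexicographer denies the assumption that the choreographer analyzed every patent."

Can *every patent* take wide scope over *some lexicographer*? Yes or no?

No

The target quantifier *every patent* is part of the complex NP *the assumption that the choreographer analyzed every patent*.
A that-clause complement to a noun is an island; QR cannot cross the NP boundary.
The inverse ordering *every patent* > *some lexicographer* is therefore underivable.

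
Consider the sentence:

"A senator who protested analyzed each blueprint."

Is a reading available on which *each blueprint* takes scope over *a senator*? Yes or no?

Yes

The relative clause *who protested* modifies *a senator*, but *each blueprint* is not inside that relative clause — it is an argument of the matrix verb.
Since no island is crossed, the inverse ordering is licensed alongside surface scope.
The sentence is scopally ambiguous between *a senator* > *each blueprint* and *each blueprint* > *a senator*.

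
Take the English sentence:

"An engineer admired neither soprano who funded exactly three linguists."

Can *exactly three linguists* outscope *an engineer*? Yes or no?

Structurally, *exactly three linguists* is inside the relative clause *who funded exactly three linguists* modifying *neither soprano*.
QR out of a relative clause is ruled out by the relative-clause island constraint.
*exactly three linguists* is confined to the island and cannot take scope over *an engineer*.

No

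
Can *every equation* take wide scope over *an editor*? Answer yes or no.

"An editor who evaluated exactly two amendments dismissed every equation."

Yes

Although the sentence contains a relative clause (*who evaluated exactly two amendments*), *every equation* is outside it, in the matrix VP.
No island intervenes, so both surface and inverse scope are derivable.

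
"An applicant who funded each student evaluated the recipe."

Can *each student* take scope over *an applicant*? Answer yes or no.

No

The DP *each student* is contained in the relative clause *who funded each student*.
Relative clauses block scope extraction: QR cannot target a position outside the modified NP.
So the wide-scope reading for *each student* is blocked.
(Only the surface reading survives: one fixed applicant with respect to all the relevant students.)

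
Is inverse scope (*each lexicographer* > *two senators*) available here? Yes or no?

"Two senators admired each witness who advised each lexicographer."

*each lexicographer* sits inside the relative clause *who advised each lexicographer* modifying *each witness*.
Quantifiers inside a relative clause are trapped there; the RC boundary blocks QR.
So the wide-scope reading for *each lexicographer* is blocked.

No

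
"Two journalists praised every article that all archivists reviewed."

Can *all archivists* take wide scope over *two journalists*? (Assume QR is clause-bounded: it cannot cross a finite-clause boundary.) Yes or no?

No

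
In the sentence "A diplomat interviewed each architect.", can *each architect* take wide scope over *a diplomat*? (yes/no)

Yes

Both DPs are arguments of the same predicate; there is no clause or island boundary between them.
Ordinary QR to a clause-peripheral position gives the wide-scope LF for the lower DP.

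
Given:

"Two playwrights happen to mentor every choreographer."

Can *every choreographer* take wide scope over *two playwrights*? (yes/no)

*every choreographer* is the object of the infinitival complement of a raising predicate; raising infinitives are transparent for QR, so the two DPs are in effect clausemates.
Ordinary QR to a clause-peripheral position gives the wide-scope LF for the lower DP.
The sentence is scopally ambiguous between *two playwrights* > *every choreographer* and *every choreographer* > *two playwrights*.

Yes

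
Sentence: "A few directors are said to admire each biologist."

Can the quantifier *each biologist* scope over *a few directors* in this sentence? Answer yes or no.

Yes

*each biologist* is inside a raising infinitive, which is transparent to QR (no CP barrier), so it behaves as a matrix argument.
Clause-internal QR can adjoin the lower DP above the subject, yielding the inverse reading.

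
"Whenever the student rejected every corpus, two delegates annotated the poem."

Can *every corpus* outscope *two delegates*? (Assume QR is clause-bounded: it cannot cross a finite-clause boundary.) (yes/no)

No

*every corpus* sits inside the adjunct clause *whenever the student rejected every corpus*.
Adverbial clauses are not L-marked, so they are barriers for QR — the quantifier cannot escape the adjunct.
So *every corpus* cannot raise to a position above *two delegates*.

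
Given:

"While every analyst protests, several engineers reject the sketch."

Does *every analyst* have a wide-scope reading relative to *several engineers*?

No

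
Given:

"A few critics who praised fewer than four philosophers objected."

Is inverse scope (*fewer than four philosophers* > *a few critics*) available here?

No

The target quantifier *fewer than four philosophers* is part of the relative clause *who praised fewer than four philosophers*.
Quantifiers inside a relative clause are trapped there; the RC boundary blocks QR.
There is no licit LF on which *fewer than four philosophers* c-commands *a few critics*.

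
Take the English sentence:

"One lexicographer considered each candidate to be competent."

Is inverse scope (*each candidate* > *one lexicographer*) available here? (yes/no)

Yes

This is an ECM construction: *each candidate* is the infinitival subject, Case-marked by the matrix verb, and the infinitive is transparent for QR.
Since no island is crossed, the inverse ordering is licensed alongside surface scope.
Both orderings are possible: *one lexicographer* > *each candidate* and *each candidate* > *one lexicographer*.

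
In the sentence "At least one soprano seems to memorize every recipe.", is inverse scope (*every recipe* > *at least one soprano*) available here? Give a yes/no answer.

Yes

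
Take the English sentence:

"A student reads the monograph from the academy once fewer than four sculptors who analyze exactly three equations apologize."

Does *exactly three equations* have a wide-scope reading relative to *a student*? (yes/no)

No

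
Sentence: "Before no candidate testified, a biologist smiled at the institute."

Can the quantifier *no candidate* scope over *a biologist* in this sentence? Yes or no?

No

*no candidate* is embedded in the adjunct clause *before no candidate testified*.
Scope out of an adjunct clause is unavailable: QR respects the adjunct-island constraint.
*no candidate* is confined to the island and cannot take scope over *a biologist*.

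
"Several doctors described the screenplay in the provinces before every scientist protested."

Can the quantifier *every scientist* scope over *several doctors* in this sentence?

Structurally, *every scientist* is inside the adjunct clause *before every scientist protested*.
Adjuncts are opaque for quantifier raising; a quantifier in an adjunct stays inside it.
*every scientist* is confined to the island and cannot take scope over *several doctors*.

No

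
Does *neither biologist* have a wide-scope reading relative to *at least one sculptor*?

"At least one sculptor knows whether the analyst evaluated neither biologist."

No

The DP *neither biologist* is contained in the embedded question *whether the analyst evaluated neither biologist*.
Embedded wh-clauses are opaque for QR, so the quantifier stays inside the question.
Hence only narrow scope for *neither biologist* (under *at least one sculptor*) survives.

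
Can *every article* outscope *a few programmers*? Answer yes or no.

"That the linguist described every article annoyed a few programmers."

No

*every article* occurs within the sentential subject *that the linguist described every article*.
Sentential subjects are islands: a quantifier inside the subject clause cannot raise over the matrix predicate.
There is no licit LF on which *every article* c-commands *a few programmers*.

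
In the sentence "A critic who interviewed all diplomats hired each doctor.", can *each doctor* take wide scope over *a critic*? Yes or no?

Yes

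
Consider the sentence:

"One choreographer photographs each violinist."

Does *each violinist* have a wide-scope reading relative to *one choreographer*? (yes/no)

*each violinist* is the matrix object and *one choreographer* the matrix subject; the two are clausemates.
With no island boundary between them, the object can take inverse scope over the subject via ordinary QR within the clause.

Yes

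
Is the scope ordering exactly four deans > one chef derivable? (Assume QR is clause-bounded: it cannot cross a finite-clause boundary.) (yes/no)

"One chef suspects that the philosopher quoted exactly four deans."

*exactly four deans* sits inside the finite complement clause *that the philosopher quoted exactly four deans*.
Given the clause-boundedness assumption, QR cannot cross the finite CP into the matrix.
Hence only narrow scope for *exactly four deans* (under *one chef*) survives.

No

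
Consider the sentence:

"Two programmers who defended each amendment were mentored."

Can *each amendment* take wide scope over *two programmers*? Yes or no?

*each amendment* is embedded in the relative clause *who defended each amendment*.
The relative clause forms an island for QR, so the quantifier is confined to the head noun's restrictor.
So the wide-scope reading for *each amendment* is blocked.

No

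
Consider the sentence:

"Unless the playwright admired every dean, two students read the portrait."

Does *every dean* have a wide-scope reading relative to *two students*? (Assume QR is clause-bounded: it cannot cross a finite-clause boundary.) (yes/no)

No

*every dean* occurs within the adjunct clause *unless the playwright admired every dean*.
Adjuncts are opaque for quantifier raising; a quantifier in an adjunct stays inside it.
There is no licit LF on which *every dean* c-commands *two students*.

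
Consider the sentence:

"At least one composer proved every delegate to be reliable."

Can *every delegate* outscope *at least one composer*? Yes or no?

*every delegate* is the subject of an ECM infinitive — the infinitival complement of an ECM verb is not a scope island, so *every delegate* can raise into the matrix clause.
Nothing blocks QR of the lower DP to a position above the higher one, so inverse scope is available.

Yes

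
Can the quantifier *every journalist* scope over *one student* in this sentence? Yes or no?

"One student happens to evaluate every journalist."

Infinitival complements of raising predicates do not block QR; *every journalist* and *one student* are effectively clausemates.
Ordinary QR to a clause-peripheral position gives the wide-scope LF for the lower DP.

Yes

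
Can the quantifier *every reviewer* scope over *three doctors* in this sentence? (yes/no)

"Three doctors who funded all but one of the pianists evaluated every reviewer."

Yes

The relative clause *who funded all but one of the pianists* modifies *three doctors*, but *every reviewer* is not inside that relative clause — it is an argument of the matrix verb.
Clause-internal QR can adjoin the lower DP above the subject, yielding the inverse reading.
So *every reviewer* > *three doctors* is among the available readings.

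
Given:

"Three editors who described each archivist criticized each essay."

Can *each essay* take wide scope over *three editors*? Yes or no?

*each essay* is a matrix argument; only *three editors* is modified by the relative clause *who described each archivist*, so the RC island is irrelevant to the target quantifier.
With no island boundary between them, the object can take inverse scope over the subject via ordinary QR within the clause.

Yes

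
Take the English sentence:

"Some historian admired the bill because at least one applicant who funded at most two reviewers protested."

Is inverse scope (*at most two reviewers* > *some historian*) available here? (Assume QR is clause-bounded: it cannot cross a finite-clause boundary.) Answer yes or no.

No

*at most two reviewers* is embedded in the relative clause *who funded at most two reviewers*, which is itself inside the adjunct *because at least one applicant who funded at most two reviewers protested*.
Even if one barrier were somehow void, the other would still block QR.
So *at most two reviewers* cannot raise high enough to outscope *some historian*; only the surface ordering *some historian* > *at most two reviewers* is available.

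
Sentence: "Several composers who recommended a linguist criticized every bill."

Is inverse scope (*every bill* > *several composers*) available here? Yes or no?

The relative clause *who recommended a linguist* modifies *several composers*, but *every bill* is not inside that relative clause — it is an argument of the matrix verb.
Since no island is crossed, the inverse ordering is licensed alongside surface scope.
Both orderings are possible: *several composers* > *every bill* and *every bill* > *several composers*.

Yes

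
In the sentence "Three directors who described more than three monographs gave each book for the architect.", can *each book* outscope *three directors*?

The RC *who described more than three monographs* is an island, but *each book* is not inside it — it is the matrix object, a clausemate of *three directors*.
Clause-internal QR can adjoin the lower DP above the subject, yielding the inverse reading.
So *each book* > *three directors* is among the available readings.

Yes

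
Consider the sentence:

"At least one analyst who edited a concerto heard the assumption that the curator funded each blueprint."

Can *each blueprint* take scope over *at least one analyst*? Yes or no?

No

The DP *each blueprint* is contained in the complex NP *the assumption that the curator funded each blueprint*.
The Complex NP Constraint bars QR out of the complement clause of a noun.
So *each blueprint* cannot raise to a position above *at least one analyst*.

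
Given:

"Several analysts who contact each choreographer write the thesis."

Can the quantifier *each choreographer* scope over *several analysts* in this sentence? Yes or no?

Structurally, *each choreographer* is inside the relative clause *who contact each choreographer*.
Relative clauses are scope islands: a quantifier cannot QR out of a relative clause to take scope in the matrix clause.
Hence only narrow scope for *each choreographer* (under *several analysts*) survives.

No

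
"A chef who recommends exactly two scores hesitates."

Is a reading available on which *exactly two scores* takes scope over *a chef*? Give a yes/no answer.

No

Structurally, *exactly two scores* is inside the relative clause *who recommends exactly two scores*.
The relative clause forms an island for QR, so the quantifier is confined to the head noun's restrictor.
So the wide-scope reading for *exactly two scores* is blocked.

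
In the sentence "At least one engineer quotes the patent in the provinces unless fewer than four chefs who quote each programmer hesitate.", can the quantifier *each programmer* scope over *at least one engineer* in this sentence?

No

The DP *each programmer* is contained in the relative clause *who quote each programmer*, which is itself inside the adjunct *unless fewer than four chefs who quote each programmer hesitate*.
Both the relative clause and the enclosing adjunct are scope islands; QR cannot cross either.
Hence only narrow scope for *each programmer* (under *at least one engineer*) survives.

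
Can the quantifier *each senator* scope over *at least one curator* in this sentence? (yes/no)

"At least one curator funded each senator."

Yes

*each senator* is the matrix object and *at least one curator* the matrix subject; the two are clausemates.
With no island boundary between them, the object can take inverse scope over the subject via ordinary QR within the clause.
The sentence is scopally ambiguous between *at least one curator* > *each senator* and *each senator* > *at least one curator*.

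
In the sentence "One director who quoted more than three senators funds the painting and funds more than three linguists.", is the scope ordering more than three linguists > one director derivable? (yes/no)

No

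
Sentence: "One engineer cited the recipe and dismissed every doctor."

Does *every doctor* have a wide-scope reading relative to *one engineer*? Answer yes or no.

Structurally, *every doctor* is inside one conjunct of the coordinate structure (*dismissed every doctor*).
Asymmetric QR out of one conjunct violates the Coordinate Structure Constraint.
The inverse ordering *every doctor* > *one engineer* is therefore underivable.
(Only the surface reading survives: one fixed engineer with respect to all the relevant doctors.)

No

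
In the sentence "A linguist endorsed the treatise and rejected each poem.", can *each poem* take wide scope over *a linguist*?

No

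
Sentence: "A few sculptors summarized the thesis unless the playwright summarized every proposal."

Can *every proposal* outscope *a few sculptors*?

The DP *every proposal* is contained in the adjunct clause *unless the playwright summarized every proposal*.
The adjunct-island constraint bars QR out of an adverbial clause.
The inverse ordering *every proposal* > *a few sculptors* is therefore underivable.

No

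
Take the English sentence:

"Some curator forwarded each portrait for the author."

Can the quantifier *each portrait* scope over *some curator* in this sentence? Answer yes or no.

*some curator* and *each portrait* are co-arguments of the matrix verb, with nothing but a clause-internal boundary between them.
Nothing blocks QR of the lower DP to a position above the higher one, so inverse scope is available.

Yes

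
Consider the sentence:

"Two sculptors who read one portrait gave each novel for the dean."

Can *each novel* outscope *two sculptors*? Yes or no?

The RC *who read one portrait* is an island, but *each novel* is not inside it — it is the matrix object, a clausemate of *two sculptors*.
Ordinary QR to a clause-peripheral position gives the wide-scope LF for the lower DP.

Yes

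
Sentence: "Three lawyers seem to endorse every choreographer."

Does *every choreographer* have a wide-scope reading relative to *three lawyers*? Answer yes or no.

Yes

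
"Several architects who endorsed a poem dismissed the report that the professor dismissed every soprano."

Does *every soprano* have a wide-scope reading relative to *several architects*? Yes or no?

No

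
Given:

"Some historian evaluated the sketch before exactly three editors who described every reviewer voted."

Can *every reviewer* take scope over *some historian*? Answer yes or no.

No

*every reviewer* sits inside the relative clause *who described every reviewer*, which is itself inside the adjunct *before exactly three editors who described every reviewer voted*.
The quantifier would have to escape first the RC and then the adjunct — two independent island violations.
So *every reviewer* cannot raise to a position above *some historian*.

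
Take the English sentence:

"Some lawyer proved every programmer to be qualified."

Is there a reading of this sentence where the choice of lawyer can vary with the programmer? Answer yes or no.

This is the *every programmer* > *some lawyer* reading.
This is an ECM construction: *every programmer* is the infinitival subject, Case-marked by the matrix verb, and the infinitive is transparent for QR.
Ordinary QR to a clause-peripheral position gives the wide-scope LF for the lower DP.

Yes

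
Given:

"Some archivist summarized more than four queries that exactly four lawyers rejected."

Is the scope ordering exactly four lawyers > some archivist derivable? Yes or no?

No

*exactly four lawyers* sits inside the relative clause *that exactly four lawyers rejected* modifying *more than four queries*.
Quantifiers inside a relative clause are trapped there; the RC boundary blocks QR.
*exactly four lawyers* > *some archivist* would require crossing that boundary, which is illicit.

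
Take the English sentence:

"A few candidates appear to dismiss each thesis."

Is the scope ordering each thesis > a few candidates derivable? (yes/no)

Raising constructions are monoclausal for scope purposes; *each thesis* is not separated from *a few candidates* by any island.
No island intervenes, so both surface and inverse scope are derivable.
The sentence is scopally ambiguous between *a few candidates* > *each thesis* and *each thesis* > *a few candidates*.

Yes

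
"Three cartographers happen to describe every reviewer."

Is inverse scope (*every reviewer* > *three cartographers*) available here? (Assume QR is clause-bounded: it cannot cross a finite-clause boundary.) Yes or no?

Infinitival complements of raising predicates do not block QR; *every reviewer* and *three cartographers* are effectively clausemates.
QR within a single clause is free, so the lower quantifier may take scope over the higher one.
The sentence is scopally ambiguous between *three cartographers* > *every reviewer* and *every reviewer* > *three cartographers*.

Yes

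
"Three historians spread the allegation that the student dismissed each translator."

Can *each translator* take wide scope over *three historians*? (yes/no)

No

*each translator* is embedded in the complex NP *the allegation that the student dismissed each translator*.
Noun-complement clauses are scope islands (the Complex NP Constraint): a quantifier inside one cannot scope into the matrix.
There is no licit LF on which *each translator* c-commands *three historians*.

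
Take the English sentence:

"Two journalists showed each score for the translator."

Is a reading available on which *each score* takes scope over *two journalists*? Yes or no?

Yes

Both DPs are arguments of the same predicate; there is no clause or island boundary between them.
Since no island is crossed, the inverse ordering is licensed alongside surface scope.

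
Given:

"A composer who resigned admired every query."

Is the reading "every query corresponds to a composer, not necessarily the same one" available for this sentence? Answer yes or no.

This is the *every query* > *a composer* reading.
The RC *who resigned* is an island, but *every query* is not inside it — it is the matrix object, a clausemate of *a composer*.
Nothing blocks QR of the lower DP to a position above the higher one, so inverse scope is available.

Yes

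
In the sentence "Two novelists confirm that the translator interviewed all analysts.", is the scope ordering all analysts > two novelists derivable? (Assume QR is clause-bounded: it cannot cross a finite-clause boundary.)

No

The DP *all analysts* is contained in the finite complement clause *that the translator interviewed all analysts*.
Given the clause-boundedness assumption, QR cannot cross the finite CP into the matrix.
So the wide-scope reading for *all analysts* is blocked.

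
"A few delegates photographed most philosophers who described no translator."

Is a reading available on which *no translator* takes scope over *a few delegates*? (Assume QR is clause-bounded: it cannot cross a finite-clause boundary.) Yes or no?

No

*no translator* occurs within the relative clause *who described no translator* modifying *most philosophers*.
Relative clauses block scope extraction: QR cannot target a position outside the modified NP.
There is no licit LF on which *no translator* c-commands *a few delegates*.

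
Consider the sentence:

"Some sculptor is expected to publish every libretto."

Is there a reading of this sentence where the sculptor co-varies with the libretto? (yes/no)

Yes

The described interpretation is the *every libretto* > *some sculptor* scoping.
*every libretto* is inside a raising infinitive, which is transparent to QR (no CP barrier), so it behaves as a matrix argument.
Since no island is crossed, the inverse ordering is licensed alongside surface scope.
Both orderings are possible: *some sculptor* > *every libretto* and *every libretto* > *some sculptor*.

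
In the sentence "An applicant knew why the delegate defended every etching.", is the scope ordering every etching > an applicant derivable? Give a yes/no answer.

No

*every etching* is embedded in the embedded question *why the delegate defended every etching*.
An indirect question is a wh-island; the filled [Spec,CP] blocks QR across the CP edge.
*every etching* is confined to the island and cannot take scope over *an applicant*.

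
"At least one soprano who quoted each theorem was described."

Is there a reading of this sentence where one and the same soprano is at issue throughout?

The described interpretation is the *at least one soprano* > *each theorem* scoping.
That is the surface-scope ordering, which is always one of the available readings — island constraints only ever restrict inverse scope.

Yes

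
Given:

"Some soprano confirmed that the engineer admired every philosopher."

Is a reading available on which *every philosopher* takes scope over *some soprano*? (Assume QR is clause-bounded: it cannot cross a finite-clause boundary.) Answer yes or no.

No

*every philosopher* occurs within the finite complement clause *that the engineer admired every philosopher*.
QR is clause-bounded, so the finite complement is a scope island for the embedded quantifier.
So the wide-scope reading for *every philosopher* is blocked.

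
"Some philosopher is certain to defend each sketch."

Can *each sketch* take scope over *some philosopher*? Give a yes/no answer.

Yes

*each sketch* is the object of the infinitival complement of a raising predicate; raising infinitives are transparent for QR, so the two DPs are in effect clausemates.
No island intervenes, so both surface and inverse scope are derivable.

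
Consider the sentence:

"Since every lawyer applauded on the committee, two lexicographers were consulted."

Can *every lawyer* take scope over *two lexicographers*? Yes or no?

Structurally, *every lawyer* is inside the adjunct clause *since every lawyer applauded on the committee*.
Adjunct clauses are scope islands: a quantifier inside an adjunct cannot raise into the matrix clause.
So the wide-scope reading for *every lawyer* is blocked.

No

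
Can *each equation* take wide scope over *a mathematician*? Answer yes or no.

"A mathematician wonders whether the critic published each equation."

The DP *each equation* is contained in the embedded question *whether the critic published each equation*.
Embedded questions are wh-islands: a quantifier inside an indirect question cannot QR into the matrix clause.
So the wide-scope reading for *each equation* is blocked.

No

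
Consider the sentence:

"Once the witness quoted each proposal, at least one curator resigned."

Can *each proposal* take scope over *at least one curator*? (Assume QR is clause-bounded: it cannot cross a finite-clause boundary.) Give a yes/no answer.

*each proposal* sits inside the adjunct clause *once the witness quoted each proposal*.
Scope out of an adjunct clause is unavailable: QR respects the adjunct-island constraint.
*each proposal* > *at least one curator* would require crossing that boundary, which is illicit.

No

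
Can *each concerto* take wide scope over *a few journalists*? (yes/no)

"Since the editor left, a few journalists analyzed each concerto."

Yes

Although there is an adjunct clause, *each concerto* is in the main clause, not inside the adjunct.
Clause-internal QR can adjoin the lower DP above the subject, yielding the inverse reading.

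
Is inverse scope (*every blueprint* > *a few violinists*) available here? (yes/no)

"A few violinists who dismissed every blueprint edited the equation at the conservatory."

The DP *every blueprint* is contained in the relative clause *who dismissed every blueprint*.
The relative clause forms an island for QR, so the quantifier is confined to the head noun's restrictor.
*every blueprint* > *a few violinists* would require crossing that boundary, which is illicit.

No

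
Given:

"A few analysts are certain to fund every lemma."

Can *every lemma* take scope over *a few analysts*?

Yes

Raising constructions are monoclausal for scope purposes; *every lemma* is not separated from *a few analysts* by any island.
Nothing blocks QR of the lower DP to a position above the higher one, so inverse scope is available.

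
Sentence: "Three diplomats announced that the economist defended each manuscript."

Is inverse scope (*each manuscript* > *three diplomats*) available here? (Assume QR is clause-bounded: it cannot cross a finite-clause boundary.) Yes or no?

No

*each manuscript* is embedded in the finite complement clause *that the economist defended each manuscript*.
Finite CP is the ceiling for QR here, by assumption.
*each manuscript* > *three diplomats* would require crossing that boundary, which is illicit.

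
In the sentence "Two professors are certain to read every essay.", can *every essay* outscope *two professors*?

The matrix predicate is a raising verb, whose infinitival complement is not a scope island — *every essay* can QR into the matrix clause.
Ordinary QR to a clause-peripheral position gives the wide-scope LF for the lower DP.
So *every essay* > *two professors* is among the available readings.

Yes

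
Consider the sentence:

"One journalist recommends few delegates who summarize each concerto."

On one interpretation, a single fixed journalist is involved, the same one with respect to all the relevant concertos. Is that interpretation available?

Yes

The paraphrase describes the scope ordering *one journalist* > *each concerto*.
Surface scope (*one journalist* > *each concerto*) is always derivable; islands only block QR, not in-situ interpretation.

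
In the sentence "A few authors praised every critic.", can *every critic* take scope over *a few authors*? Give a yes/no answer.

*every critic* and *a few authors* are in the same minimal clause.
No island intervenes, so both surface and inverse scope are derivable.
The sentence is scopally ambiguous between *a few authors* > *every critic* and *every critic* > *a few authors*.

Yes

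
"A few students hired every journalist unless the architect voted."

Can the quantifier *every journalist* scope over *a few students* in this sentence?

Yes

The adjunct island is irrelevant here — *every journalist* and *a few students* are both in the matrix clause.
Clause-internal QR can adjoin the lower DP above the subject, yielding the inverse reading.
Both orderings are possible: *a few students* > *every journalist* and *every journalist* > *a few students*.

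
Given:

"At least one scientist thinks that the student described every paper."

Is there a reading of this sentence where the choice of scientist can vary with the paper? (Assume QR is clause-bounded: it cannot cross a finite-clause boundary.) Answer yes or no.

This is the *every paper* > *at least one scientist* reading.
The target quantifier *every paper* is part of the finite complement clause *that the student described every paper*.
QR is clause-bounded, so the finite complement is a scope island for the embedded quantifier.
*every paper* is confined to the island and cannot take scope over *at least one scientist*.

No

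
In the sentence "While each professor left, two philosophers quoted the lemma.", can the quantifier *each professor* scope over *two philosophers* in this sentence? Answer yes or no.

Structurally, *each professor* is inside the adjunct clause *while each professor left*.
Since the clause is an adjunct (not a complement), the Adjunct Condition blocks QR across its edge.
So the wide-scope reading for *each professor* is blocked.

No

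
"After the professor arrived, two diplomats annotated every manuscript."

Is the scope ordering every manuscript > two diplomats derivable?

The adjunct island is irrelevant here — *every manuscript* and *two diplomats* are both in the matrix clause.
Nothing blocks QR of the lower DP to a position above the higher one, so inverse scope is available.
Both orderings are possible: *two diplomats* > *every manuscript* and *every manuscript* > *two diplomats*.

Yes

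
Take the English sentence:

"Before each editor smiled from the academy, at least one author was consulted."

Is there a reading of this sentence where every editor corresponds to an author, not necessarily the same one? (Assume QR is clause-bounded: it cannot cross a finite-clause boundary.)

No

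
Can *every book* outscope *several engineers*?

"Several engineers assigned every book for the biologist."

*every book* and *several engineers* are in the same minimal clause.
Clause-internal QR can adjoin the lower DP above the subject, yielding the inverse reading.
Both orderings are possible: *several engineers* > *every book* and *every book* > *several engineers*.

Yes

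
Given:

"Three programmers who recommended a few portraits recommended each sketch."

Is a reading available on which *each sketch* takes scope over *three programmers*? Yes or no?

Yes

*each sketch* sits in the matrix clause, not in the relative clause on *three programmers*.
Since no island is crossed, the inverse ordering is licensed alongside surface scope.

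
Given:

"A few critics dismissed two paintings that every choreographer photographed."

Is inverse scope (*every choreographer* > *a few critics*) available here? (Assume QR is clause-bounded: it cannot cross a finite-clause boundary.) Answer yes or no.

No

*every choreographer* occurs within the relative clause *that every choreographer photographed* modifying *two paintings*.
Relative clauses block scope extraction: QR cannot target a position outside the modified NP.
So the wide-scope reading for *every choreographer* is blocked.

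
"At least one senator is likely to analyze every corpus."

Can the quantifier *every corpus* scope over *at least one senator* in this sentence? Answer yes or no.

Yes

*every corpus* is the object of the infinitival complement of a raising predicate; raising infinitives are transparent for QR, so the two DPs are in effect clausemates.
Ordinary QR to a clause-peripheral position gives the wide-scope LF for the lower DP.
So *every corpus* > *at least one senator* is among the available readings.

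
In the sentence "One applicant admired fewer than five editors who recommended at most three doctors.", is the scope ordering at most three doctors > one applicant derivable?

No

The DP *at most three doctors* is contained in the relative clause *who recommended at most three doctors* modifying *fewer than five editors*.
The relative clause forms an island for QR, so the quantifier is confined to the head noun's restrictor.
So the wide-scope reading for *at most three doctors* is blocked.
(Only the surface reading survives: one fixed applicant with respect to all the relevant doctors.)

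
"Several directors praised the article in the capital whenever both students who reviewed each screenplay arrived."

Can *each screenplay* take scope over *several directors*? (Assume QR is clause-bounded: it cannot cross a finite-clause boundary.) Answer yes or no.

The DP *each screenplay* is contained in the relative clause *who reviewed each screenplay*, which is itself inside the adjunct *whenever both students who reviewed each screenplay arrived*.
Nested islands: the RC island is itself inside an adjunct island, so wide scope is doubly excluded.
Hence only narrow scope for *each screenplay* (under *several directors*) survives.

No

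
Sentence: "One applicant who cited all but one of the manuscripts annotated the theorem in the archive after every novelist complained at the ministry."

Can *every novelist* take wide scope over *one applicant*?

*every novelist* sits inside the adjunct clause *after every novelist complained at the ministry*.
Since the clause is an adjunct (not a complement), the Adjunct Condition blocks QR across its edge.
So *every novelist* cannot raise to a position above *one applicant*.

No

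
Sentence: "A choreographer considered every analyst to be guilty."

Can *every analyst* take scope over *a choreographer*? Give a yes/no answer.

Yes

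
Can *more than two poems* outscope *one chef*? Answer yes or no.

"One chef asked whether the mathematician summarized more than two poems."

The DP *more than two poems* is contained in the embedded question *whether the mathematician summarized more than two poems*.
QR across an interrogative CP boundary is ruled out as a wh-island violation.
*more than two poems* > *one chef* would require crossing that boundary, which is illicit.

No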